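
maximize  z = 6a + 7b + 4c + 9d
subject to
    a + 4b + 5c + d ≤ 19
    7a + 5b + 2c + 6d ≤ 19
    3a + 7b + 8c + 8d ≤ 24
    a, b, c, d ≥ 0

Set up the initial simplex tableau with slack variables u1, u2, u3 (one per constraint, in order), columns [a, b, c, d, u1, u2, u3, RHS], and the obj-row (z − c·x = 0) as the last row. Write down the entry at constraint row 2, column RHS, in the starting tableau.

19

The RHS of constraint 2 is b_2 = 19.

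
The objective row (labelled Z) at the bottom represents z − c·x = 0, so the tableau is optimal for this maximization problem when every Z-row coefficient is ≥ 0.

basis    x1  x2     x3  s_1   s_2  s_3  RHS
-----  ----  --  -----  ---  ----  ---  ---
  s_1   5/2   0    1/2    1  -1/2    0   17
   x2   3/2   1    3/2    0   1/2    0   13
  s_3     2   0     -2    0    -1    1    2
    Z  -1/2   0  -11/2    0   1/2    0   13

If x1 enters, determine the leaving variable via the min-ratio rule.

s_3

Column x1 entries and ratios — s_1: 17/(5/2) = 34/5; x2: 13/(3/2) = 26/3; s_3: 2/2 = 1.
Smallest ratio is 1 in the row of s_3, so s_3 leaves.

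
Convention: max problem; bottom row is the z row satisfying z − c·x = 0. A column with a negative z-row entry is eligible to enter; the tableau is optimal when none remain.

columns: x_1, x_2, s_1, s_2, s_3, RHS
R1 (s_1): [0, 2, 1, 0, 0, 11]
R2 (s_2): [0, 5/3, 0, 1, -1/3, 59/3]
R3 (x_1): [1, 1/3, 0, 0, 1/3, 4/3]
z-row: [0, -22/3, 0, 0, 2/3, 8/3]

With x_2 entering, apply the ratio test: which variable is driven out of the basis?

x_1

Column x_2 entries and ratios — s_1: 11/2 = 11/2; s_2: (59/3)/(5/3) = 59/5; x_1: (4/3)/(1/3) = 4.
Smallest ratio is 4 in the row of x_1, so x_1 leaves.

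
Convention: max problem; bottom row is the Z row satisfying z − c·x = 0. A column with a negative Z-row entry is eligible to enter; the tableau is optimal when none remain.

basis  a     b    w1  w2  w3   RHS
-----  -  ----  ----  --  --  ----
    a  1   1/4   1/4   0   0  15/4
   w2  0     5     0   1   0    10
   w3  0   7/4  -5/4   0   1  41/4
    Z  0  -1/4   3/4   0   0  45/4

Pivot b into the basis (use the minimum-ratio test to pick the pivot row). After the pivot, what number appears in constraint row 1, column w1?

Ratio test on column b — row 1: (15/4)/(1/4) = 15; row 2: 10/5 = 2; row 3: (41/4)/(7/4) = 41/7. Minimum is 2 at row 2 (w2 leaves); pivot element 5.
Divide row 2 by 5; eliminate column b from the other rows.
Row 1 update in column w1: 1/4 − (1/4)·0 = 1/4.

1/4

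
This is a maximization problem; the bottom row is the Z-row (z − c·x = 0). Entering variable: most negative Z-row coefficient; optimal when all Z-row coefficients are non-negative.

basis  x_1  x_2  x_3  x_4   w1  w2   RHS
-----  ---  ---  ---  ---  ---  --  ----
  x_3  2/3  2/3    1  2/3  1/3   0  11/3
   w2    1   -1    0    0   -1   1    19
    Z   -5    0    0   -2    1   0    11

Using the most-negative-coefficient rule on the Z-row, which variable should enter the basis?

Negative Z-row entries: x_1: -5, x_4: -2.
The most negative is -5 in column x_1, so x_1 enters.

x_1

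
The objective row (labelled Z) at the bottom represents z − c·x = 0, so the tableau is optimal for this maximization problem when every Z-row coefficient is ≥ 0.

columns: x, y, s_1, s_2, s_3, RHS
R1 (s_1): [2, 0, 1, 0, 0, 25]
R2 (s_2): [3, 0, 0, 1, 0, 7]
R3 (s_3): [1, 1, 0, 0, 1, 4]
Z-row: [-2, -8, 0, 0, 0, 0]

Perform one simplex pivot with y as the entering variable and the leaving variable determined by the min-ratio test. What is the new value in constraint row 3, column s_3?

Ratio test on column y — row 1: entry 0 ≤ 0; row 2: entry 0 ≤ 0; row 3: 4/1 = 4. Minimum is 4 at row 3 (s_3 leaves); pivot element 1.
Divide row 3 by 1; eliminate column y from the other rows.
In the new row 3, the s_3 entry is the old entry divided by the pivot: 1/1 = 1.

1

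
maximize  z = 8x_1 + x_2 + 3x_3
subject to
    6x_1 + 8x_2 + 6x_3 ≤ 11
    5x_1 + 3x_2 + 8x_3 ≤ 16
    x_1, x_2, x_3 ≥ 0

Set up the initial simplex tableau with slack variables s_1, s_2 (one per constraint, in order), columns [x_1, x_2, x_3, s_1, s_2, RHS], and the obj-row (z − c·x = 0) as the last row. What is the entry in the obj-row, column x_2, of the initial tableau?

The obj-row carries the negated objective coefficients: the x_2 entry is -1.

-1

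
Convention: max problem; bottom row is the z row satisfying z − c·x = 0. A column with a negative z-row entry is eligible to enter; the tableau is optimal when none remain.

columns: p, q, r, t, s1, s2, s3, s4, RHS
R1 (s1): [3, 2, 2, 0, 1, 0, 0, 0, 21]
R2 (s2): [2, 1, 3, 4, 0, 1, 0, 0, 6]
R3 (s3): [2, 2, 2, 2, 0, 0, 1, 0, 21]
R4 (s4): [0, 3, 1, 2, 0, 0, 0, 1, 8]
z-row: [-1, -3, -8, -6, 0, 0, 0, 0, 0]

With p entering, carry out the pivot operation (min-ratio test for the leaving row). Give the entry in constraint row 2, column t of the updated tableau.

Ratio test on column p — row 1: 21/3 = 7; row 2: 6/2 = 3; row 3: 21/2 = 21/2; row 4: entry 0 ≤ 0. Minimum is 3 at row 2 (s2 leaves); pivot element 2.
Divide row 2 by 2; eliminate column p from the other rows.
In the new row 2, the t entry is the old entry divided by the pivot: 4/2 = 2.

2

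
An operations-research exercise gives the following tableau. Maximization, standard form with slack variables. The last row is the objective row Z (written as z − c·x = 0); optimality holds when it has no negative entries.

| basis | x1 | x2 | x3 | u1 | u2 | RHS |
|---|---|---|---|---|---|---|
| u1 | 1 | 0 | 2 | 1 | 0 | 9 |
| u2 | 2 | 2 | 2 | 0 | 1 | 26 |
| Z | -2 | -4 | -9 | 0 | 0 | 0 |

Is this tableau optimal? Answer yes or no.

no

The Z-row has a negative entry -9 in column x3, so it is not optimal.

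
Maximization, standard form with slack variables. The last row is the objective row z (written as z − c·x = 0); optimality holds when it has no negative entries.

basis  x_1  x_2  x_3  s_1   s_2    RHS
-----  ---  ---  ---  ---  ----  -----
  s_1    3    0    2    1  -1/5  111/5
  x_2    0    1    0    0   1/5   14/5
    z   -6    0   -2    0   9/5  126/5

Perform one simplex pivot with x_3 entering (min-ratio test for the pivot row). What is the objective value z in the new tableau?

Ratio test on column x_3 — row 1: (111/5)/2 = 111/10; row 2: entry 0 ≤ 0. Minimum is 111/10 at row 1 (s_1 leaves); pivot element 2.
Pivot on row 1; the z-row RHS becomes 126/5 − (-2)·(111/10) = 237/5.

237/5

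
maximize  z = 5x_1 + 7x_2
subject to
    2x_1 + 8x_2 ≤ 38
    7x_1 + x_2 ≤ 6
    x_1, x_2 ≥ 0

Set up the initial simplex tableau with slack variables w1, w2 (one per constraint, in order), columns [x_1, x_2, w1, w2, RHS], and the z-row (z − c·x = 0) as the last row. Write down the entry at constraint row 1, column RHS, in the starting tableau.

38

The RHS of constraint 1 is b_1 = 38.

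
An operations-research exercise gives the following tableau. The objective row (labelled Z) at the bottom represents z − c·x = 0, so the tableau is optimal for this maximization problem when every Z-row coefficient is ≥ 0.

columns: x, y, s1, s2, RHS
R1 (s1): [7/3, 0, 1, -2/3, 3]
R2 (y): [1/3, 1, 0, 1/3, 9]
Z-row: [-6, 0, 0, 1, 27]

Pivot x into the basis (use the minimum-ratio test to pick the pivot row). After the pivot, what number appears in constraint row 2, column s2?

Ratio test on column x — row 1: 3/(7/3) = 9/7; row 2: 9/(1/3) = 27. Minimum is 9/7 at row 1 (s1 leaves); pivot element 7/3.
Divide row 1 by 7/3; eliminate column x from the other rows.
Row 2 update in column s2: 1/3 − (1/3)·(-2/7) = 3/7.

3/7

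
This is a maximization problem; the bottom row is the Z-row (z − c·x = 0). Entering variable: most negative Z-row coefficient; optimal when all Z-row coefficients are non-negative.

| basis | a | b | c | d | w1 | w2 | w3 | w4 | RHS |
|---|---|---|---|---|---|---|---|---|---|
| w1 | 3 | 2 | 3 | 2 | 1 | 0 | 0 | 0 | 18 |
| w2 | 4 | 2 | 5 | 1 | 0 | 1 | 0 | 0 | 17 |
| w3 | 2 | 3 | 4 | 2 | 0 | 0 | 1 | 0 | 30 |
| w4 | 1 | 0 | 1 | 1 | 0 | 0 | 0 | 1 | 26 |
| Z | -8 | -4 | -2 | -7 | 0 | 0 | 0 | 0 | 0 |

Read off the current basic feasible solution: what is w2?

w2 is basic (row 2); its value is the RHS of that row, 17.

17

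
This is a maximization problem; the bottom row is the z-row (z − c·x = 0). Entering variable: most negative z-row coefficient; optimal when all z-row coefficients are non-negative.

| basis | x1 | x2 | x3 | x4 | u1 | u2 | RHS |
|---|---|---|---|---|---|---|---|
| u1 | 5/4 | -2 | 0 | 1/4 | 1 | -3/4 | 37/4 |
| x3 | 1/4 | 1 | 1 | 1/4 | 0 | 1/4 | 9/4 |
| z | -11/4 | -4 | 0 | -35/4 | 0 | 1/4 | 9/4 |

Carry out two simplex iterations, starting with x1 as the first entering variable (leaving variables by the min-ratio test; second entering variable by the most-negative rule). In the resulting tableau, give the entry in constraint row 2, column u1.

-1/7

Ratio test on column x1 — row 1: (37/4)/(5/4) = 37/5; row 2: (9/4)/(1/4) = 9. Minimum is 37/5 at row 1 (u1 leaves); pivot element 5/4.
Divide row 1 by 5/4; eliminate column x1 from the other rows.
Second iteration: most negative z-row entry is -42/5 in column x2, so x2 enters.
Ratio test on column x2 — row 1: entry -8/5 ≤ 0; row 2: (2/5)/(7/5) = 2/7. Minimum is 2/7 at row 2 (x3 leaves); pivot element 7/5.
Divide row 2 by 7/5; eliminate column x2 from the other rows.
After both pivots, the entry at constraint row 2, column u1 is -1/7.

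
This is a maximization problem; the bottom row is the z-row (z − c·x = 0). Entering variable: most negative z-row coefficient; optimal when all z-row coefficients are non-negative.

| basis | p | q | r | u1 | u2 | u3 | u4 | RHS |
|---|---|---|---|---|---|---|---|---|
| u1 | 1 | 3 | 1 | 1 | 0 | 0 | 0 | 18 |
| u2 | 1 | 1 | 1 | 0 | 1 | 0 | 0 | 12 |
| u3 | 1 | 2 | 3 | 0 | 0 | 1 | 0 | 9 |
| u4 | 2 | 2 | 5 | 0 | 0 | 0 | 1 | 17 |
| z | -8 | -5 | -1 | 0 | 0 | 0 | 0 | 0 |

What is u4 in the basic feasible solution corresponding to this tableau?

u4 is basic (row 4); its value is the RHS of that row, 17.

17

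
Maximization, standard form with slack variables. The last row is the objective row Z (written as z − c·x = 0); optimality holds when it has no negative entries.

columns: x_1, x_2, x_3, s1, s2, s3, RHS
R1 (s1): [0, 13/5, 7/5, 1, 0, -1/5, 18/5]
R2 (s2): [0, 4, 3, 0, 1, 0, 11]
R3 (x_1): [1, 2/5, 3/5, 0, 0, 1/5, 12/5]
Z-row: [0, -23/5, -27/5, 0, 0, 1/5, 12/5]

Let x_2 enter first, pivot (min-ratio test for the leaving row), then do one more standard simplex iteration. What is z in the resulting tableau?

Ratio test on column x_2 — row 1: (18/5)/(13/5) = 18/13; row 2: 11/4 = 11/4; row 3: (12/5)/(2/5) = 6. Minimum is 18/13 at row 1 (s1 leaves); pivot element 13/5.
Pivot on row 1; the Z-row RHS becomes 12/5 − (-23/5)·(18/13) = 114/13.
Next entering variable (most negative Z-row entry -38/13): x_3.
Ratio test on column x_3 — row 1: (18/13)/(7/13) = 18/7; row 2: (71/13)/(11/13) = 71/11; row 3: (24/13)/(5/13) = 24/5. Minimum is 18/7 at row 1 (x_2 leaves); pivot element 7/13.
After the second pivot the Z-row RHS is 114/13 − (-38/13)·(18/7) = 114/7.

114/7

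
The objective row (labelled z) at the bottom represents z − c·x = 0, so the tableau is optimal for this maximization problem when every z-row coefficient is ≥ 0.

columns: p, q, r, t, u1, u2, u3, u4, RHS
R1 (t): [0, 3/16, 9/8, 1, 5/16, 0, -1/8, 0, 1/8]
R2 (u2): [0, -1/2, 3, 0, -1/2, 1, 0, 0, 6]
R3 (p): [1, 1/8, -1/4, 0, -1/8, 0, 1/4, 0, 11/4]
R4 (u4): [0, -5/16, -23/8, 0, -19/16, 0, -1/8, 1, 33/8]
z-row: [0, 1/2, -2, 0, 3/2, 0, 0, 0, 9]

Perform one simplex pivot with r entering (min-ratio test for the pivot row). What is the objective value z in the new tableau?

83/9

Ratio test on column r — row 1: (1/8)/(9/8) = 1/9; row 2: 6/3 = 2; row 3: entry -1/4 ≤ 0; row 4: entry -23/8 ≤ 0. Minimum is 1/9 at row 1 (t leaves); pivot element 9/8.
Pivot on row 1; the z-row RHS becomes 9 − (-2)·(1/9) = 83/9.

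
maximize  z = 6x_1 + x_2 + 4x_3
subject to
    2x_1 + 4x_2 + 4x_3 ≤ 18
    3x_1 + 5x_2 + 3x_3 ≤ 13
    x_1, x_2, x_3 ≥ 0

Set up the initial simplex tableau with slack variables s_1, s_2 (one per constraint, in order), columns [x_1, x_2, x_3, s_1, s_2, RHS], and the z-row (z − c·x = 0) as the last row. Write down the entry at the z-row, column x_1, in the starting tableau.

The z-row carries the negated objective coefficients: the x_1 entry is -6.

-6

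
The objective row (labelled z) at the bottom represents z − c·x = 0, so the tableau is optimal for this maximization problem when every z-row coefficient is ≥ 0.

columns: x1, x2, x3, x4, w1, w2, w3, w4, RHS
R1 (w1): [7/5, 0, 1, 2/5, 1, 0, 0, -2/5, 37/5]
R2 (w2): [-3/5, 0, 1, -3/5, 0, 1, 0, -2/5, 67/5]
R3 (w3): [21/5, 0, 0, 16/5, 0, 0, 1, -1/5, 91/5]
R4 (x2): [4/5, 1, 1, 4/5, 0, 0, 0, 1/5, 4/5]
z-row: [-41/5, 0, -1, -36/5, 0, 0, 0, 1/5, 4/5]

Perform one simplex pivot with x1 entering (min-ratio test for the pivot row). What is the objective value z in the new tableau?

Ratio test on column x1 — row 1: (37/5)/(7/5) = 37/7; row 2: entry -3/5 ≤ 0; row 3: (91/5)/(21/5) = 13/3; row 4: (4/5)/(4/5) = 1. Minimum is 1 at row 4 (x2 leaves); pivot element 4/5.
Pivot on row 4; the z-row RHS becomes 4/5 − (-41/5)·1 = 9.

9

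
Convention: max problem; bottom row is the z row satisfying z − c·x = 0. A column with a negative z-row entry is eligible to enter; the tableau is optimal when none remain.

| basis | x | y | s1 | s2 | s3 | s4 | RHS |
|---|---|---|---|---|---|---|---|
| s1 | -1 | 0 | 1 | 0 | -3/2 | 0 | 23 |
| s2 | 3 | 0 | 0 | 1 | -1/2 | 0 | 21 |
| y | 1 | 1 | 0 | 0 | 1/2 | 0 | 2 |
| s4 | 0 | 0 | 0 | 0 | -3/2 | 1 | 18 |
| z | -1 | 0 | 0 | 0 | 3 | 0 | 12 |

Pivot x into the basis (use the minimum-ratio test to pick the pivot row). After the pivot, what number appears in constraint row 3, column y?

1

Ratio test on column x — row 1: entry -1 ≤ 0; row 2: 21/3 = 7; row 3: 2/1 = 2; row 4: entry 0 ≤ 0. Minimum is 2 at row 3 (y leaves); pivot element 1.
Divide row 3 by 1; eliminate column x from the other rows.
In the new row 3, the y entry is the old entry divided by the pivot: 1/1 = 1.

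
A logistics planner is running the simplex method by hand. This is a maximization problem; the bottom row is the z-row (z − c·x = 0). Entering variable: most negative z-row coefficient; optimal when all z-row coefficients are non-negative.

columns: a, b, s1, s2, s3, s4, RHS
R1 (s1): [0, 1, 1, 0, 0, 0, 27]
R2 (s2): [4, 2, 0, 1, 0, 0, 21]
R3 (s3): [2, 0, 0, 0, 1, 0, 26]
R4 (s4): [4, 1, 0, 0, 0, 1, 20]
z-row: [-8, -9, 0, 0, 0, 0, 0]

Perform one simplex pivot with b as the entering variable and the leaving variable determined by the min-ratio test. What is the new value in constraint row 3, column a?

Ratio test on column b — row 1: 27/1 = 27; row 2: 21/2 = 21/2; row 3: entry 0 ≤ 0; row 4: 20/1 = 20. Minimum is 21/2 at row 2 (s2 leaves); pivot element 2.
Divide row 2 by 2; eliminate column b from the other rows.
Row 3 update in column a: 2 − 0·2 = 2.

2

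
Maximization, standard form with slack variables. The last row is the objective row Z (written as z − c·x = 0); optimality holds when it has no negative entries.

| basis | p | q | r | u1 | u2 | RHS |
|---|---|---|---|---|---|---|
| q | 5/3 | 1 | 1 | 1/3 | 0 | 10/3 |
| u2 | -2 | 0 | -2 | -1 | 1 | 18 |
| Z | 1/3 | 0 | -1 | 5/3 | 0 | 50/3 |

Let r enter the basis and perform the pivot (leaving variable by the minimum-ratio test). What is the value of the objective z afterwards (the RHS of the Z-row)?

20

Ratio test on column r — row 1: (10/3)/1 = 10/3; row 2: entry -2 ≤ 0. Minimum is 10/3 at row 1 (q leaves); pivot element 1.
Pivot on row 1; the Z-row RHS becomes 50/3 − (-1)·(10/3) = 20.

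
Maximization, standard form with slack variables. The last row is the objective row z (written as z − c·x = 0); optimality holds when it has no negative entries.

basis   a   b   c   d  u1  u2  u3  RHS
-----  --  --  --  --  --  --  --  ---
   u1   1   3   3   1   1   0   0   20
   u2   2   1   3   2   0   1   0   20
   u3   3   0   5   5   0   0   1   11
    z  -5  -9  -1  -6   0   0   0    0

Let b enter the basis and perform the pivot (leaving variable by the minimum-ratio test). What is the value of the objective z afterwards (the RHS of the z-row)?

60

Ratio test on column b — row 1: 20/3 = 20/3; row 2: 20/1 = 20; row 3: entry 0 ≤ 0. Minimum is 20/3 at row 1 (u1 leaves); pivot element 3.
Pivot on row 1; the z-row RHS becomes 0 − (-9)·(20/3) = 60.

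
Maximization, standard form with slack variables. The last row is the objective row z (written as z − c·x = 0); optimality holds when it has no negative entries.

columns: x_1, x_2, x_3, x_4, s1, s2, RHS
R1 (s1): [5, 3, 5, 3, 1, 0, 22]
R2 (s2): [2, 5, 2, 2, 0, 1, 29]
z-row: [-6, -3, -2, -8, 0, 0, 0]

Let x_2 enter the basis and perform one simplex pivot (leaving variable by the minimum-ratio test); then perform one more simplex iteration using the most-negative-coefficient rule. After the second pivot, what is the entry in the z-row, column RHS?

Ratio test on column x_2 — row 1: 22/3 = 22/3; row 2: 29/5 = 29/5. Minimum is 29/5 at row 2 (s2 leaves); pivot element 5.
Divide row 2 by 5; eliminate column x_2 from the other rows.
Second iteration: most negative z-row entry is -34/5 in column x_4, so x_4 enters.
Ratio test on column x_4 — row 1: (23/5)/(9/5) = 23/9; row 2: (29/5)/(2/5) = 29/2. Minimum is 23/9 at row 1 (s1 leaves); pivot element 9/5.
Divide row 1 by 9/5; eliminate column x_4 from the other rows.
After both pivots, the entry at the z-row, column RHS is 313/9.

313/9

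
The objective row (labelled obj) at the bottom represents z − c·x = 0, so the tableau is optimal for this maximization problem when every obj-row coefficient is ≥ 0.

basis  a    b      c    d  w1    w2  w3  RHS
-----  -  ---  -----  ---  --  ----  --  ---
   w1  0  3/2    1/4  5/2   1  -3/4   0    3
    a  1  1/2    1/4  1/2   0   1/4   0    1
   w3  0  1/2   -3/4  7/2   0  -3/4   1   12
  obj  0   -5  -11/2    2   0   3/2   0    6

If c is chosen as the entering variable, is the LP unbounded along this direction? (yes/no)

Column c has positive entries in row(s) 1, 2, so the ratio test bounds it — not unbounded.

no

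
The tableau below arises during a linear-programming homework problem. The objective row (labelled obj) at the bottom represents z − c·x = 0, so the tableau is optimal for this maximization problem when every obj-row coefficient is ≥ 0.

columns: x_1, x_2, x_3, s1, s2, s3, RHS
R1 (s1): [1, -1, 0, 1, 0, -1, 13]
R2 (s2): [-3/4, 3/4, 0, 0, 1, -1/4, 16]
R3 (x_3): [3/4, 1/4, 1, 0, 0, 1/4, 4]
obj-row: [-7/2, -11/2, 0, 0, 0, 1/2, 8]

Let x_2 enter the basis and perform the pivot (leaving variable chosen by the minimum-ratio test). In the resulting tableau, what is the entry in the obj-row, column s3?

Ratio test on column x_2 — row 1: entry -1 ≤ 0; row 2: 16/(3/4) = 64/3; row 3: 4/(1/4) = 16. Minimum is 16 at row 3 (x_3 leaves); pivot element 1/4.
Divide row 3 by 1/4; eliminate column x_2 from the other rows.
obj-row update in column s3: 1/2 − (-11/2)·1 = 6.

6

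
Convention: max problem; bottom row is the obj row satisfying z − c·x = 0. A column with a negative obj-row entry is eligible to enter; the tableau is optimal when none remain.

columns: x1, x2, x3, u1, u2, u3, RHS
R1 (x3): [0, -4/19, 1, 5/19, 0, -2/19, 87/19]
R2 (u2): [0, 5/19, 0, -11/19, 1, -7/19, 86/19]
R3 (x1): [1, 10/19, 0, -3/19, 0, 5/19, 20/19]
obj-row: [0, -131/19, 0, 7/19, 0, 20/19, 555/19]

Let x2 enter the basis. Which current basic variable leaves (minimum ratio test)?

Column x2 entries and ratios — x3: -4/19 ≤ 0, skip; u2: (86/19)/(5/19) = 86/5; x1: (20/19)/(10/19) = 2.
Smallest ratio is 2 in the row of x1, so x1 leaves.

x1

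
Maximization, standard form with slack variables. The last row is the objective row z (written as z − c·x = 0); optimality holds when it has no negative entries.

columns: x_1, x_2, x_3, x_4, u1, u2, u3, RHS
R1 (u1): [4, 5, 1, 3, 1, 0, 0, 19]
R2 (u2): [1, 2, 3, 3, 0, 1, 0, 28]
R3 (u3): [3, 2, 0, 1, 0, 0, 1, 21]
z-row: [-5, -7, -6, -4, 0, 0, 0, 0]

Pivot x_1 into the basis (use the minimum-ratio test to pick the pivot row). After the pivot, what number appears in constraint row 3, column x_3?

-3/4

Ratio test on column x_1 — row 1: 19/4 = 19/4; row 2: 28/1 = 28; row 3: 21/3 = 7. Minimum is 19/4 at row 1 (u1 leaves); pivot element 4.
Divide row 1 by 4; eliminate column x_1 from the other rows.
Row 3 update in column x_3: 0 − 3·(1/4) = -3/4.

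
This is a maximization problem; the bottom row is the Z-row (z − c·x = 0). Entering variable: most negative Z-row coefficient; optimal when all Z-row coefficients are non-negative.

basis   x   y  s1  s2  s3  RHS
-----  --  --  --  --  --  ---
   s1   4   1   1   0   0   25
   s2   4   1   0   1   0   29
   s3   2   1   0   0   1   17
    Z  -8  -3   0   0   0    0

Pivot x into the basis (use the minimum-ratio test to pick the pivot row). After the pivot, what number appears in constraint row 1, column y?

1/4

Ratio test on column x — row 1: 25/4 = 25/4; row 2: 29/4 = 29/4; row 3: 17/2 = 17/2. Minimum is 25/4 at row 1 (s1 leaves); pivot element 4.
Divide row 1 by 4; eliminate column x from the other rows.
In the new row 1, the y entry is the old entry divided by the pivot: 1/4 = 1/4.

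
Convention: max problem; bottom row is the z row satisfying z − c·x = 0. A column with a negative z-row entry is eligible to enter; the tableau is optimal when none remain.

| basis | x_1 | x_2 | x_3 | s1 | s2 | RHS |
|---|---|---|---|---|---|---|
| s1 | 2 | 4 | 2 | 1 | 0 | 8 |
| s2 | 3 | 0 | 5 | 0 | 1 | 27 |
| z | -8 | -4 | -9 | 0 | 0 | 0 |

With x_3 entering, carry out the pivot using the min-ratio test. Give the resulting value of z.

36

Ratio test on column x_3 — row 1: 8/2 = 4; row 2: 27/5 = 27/5. Minimum is 4 at row 1 (s1 leaves); pivot element 2.
Pivot on row 1; the z-row RHS becomes 0 − (-9)·4 = 36.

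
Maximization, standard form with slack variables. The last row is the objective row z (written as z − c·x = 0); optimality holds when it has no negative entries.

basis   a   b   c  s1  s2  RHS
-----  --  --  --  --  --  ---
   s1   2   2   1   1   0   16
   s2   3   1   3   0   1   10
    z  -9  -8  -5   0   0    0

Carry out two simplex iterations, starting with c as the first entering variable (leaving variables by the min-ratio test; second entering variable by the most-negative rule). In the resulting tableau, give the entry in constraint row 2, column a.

4/5

Ratio test on column c — row 1: 16/1 = 16; row 2: 10/3 = 10/3. Minimum is 10/3 at row 2 (s2 leaves); pivot element 3.
Divide row 2 by 3; eliminate column c from the other rows.
Second iteration: most negative z-row entry is -19/3 in column b, so b enters.
Ratio test on column b — row 1: (38/3)/(5/3) = 38/5; row 2: (10/3)/(1/3) = 10. Minimum is 38/5 at row 1 (s1 leaves); pivot element 5/3.
Divide row 1 by 5/3; eliminate column b from the other rows.
After both pivots, the entry at constraint row 2, column a is 4/5.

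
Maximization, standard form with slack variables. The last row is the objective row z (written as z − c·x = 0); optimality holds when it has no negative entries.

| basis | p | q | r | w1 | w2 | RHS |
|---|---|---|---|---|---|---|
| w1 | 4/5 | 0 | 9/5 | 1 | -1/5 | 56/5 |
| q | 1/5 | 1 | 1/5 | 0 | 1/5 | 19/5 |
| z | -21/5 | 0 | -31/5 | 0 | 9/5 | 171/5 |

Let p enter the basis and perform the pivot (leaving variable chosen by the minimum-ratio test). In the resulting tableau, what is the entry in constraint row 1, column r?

Ratio test on column p — row 1: (56/5)/(4/5) = 14; row 2: (19/5)/(1/5) = 19. Minimum is 14 at row 1 (w1 leaves); pivot element 4/5.
Divide row 1 by 4/5; eliminate column p from the other rows.
In the new row 1, the r entry is the old entry divided by the pivot: (9/5)/(4/5) = 9/4.

9/4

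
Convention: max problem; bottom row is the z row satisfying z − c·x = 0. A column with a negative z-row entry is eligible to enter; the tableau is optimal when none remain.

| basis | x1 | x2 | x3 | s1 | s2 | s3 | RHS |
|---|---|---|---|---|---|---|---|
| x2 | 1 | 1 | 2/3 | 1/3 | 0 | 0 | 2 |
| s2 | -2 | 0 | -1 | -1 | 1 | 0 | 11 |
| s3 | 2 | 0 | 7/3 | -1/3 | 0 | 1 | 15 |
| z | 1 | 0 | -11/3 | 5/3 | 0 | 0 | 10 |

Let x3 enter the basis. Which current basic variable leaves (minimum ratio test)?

x2

Column x3 entries and ratios — x2: 2/(2/3) = 3; s2: -1 ≤ 0, skip; s3: 15/(7/3) = 45/7.
Smallest ratio is 3 in the row of x2, so x2 leaves.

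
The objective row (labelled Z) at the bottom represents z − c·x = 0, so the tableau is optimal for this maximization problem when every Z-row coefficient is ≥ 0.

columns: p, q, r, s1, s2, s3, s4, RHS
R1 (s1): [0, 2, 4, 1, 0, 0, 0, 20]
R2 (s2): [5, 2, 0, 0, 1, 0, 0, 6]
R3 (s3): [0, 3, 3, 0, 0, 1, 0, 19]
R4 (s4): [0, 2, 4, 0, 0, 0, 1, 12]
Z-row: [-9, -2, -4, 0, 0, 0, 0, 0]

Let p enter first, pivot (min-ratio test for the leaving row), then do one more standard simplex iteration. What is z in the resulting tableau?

114/5

Ratio test on column p — row 1: entry 0 ≤ 0; row 2: 6/5 = 6/5; row 3: entry 0 ≤ 0; row 4: entry 0 ≤ 0. Minimum is 6/5 at row 2 (s2 leaves); pivot element 5.
Pivot on row 2; the Z-row RHS becomes 0 − (-9)·(6/5) = 54/5.
Next entering variable (most negative Z-row entry -4): r.
Ratio test on column r — row 1: 20/4 = 5; row 2: entry 0 ≤ 0; row 3: 19/3 = 19/3; row 4: 12/4 = 3. Minimum is 3 at row 4 (s4 leaves); pivot element 4.
After the second pivot the Z-row RHS is 54/5 − (-4)·3 = 114/5.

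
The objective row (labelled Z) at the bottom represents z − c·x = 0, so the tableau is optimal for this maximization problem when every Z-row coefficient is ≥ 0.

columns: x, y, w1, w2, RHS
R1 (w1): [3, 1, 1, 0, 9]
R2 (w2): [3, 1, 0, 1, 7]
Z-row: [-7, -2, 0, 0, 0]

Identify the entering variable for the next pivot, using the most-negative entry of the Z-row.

x

Negative Z-row entries: x: -7, y: -2.
The most negative is -7 in column x, so x enters.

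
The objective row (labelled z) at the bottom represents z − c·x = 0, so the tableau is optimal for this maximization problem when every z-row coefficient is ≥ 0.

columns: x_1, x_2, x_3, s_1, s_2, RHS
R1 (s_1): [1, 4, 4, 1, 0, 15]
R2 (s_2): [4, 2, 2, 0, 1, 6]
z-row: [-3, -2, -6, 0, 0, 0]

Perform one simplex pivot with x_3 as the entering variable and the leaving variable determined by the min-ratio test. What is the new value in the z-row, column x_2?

Ratio test on column x_3 — row 1: 15/4 = 15/4; row 2: 6/2 = 3. Minimum is 3 at row 2 (s_2 leaves); pivot element 2.
Divide row 2 by 2; eliminate column x_3 from the other rows.
z-row update in column x_2: -2 − (-6)·1 = 4.

4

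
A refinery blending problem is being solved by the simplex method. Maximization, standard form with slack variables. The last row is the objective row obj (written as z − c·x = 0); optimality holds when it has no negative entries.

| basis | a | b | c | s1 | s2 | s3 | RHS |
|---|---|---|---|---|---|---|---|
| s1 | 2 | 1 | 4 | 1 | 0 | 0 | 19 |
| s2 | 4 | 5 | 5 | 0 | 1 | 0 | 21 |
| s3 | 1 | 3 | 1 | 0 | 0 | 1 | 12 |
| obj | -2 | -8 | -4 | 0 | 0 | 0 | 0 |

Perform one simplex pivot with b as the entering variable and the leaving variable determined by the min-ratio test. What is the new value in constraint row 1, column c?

Ratio test on column b — row 1: 19/1 = 19; row 2: 21/5 = 21/5; row 3: 12/3 = 4. Minimum is 4 at row 3 (s3 leaves); pivot element 3.
Divide row 3 by 3; eliminate column b from the other rows.
Row 1 update in column c: 4 − 1·(1/3) = 11/3.

11/3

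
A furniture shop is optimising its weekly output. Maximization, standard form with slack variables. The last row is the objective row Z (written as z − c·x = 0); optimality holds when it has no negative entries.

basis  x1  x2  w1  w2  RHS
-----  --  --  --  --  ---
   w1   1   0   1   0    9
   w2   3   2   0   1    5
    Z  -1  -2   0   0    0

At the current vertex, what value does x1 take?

0

x1 is not in the basis, so in the current basic feasible solution x1 = 0.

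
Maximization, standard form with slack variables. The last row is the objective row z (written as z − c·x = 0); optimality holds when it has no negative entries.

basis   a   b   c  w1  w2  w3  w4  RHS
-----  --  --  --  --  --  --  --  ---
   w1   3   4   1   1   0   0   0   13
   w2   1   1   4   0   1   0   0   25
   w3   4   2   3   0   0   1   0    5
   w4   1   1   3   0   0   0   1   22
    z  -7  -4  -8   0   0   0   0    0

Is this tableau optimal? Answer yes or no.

The z-row has a negative entry -8 in column c, so it is not optimal.

no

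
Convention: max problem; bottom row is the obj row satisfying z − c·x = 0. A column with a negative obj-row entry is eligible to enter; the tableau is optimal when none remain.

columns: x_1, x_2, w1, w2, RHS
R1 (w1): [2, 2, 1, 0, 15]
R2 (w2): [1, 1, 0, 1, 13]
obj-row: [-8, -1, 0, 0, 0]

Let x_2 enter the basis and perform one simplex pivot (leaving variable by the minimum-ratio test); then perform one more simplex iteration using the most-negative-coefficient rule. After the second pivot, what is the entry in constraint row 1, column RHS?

Ratio test on column x_2 — row 1: 15/2 = 15/2; row 2: 13/1 = 13. Minimum is 15/2 at row 1 (w1 leaves); pivot element 2.
Divide row 1 by 2; eliminate column x_2 from the other rows.
Second iteration: most negative obj-row entry is -7 in column x_1, so x_1 enters.
Ratio test on column x_1 — row 1: (15/2)/1 = 15/2; row 2: entry 0 ≤ 0. Minimum is 15/2 at row 1 (x_2 leaves); pivot element 1.
Divide row 1 by 1; eliminate column x_1 from the other rows.
After both pivots, the entry at constraint row 1, column RHS is 15/2.

15/2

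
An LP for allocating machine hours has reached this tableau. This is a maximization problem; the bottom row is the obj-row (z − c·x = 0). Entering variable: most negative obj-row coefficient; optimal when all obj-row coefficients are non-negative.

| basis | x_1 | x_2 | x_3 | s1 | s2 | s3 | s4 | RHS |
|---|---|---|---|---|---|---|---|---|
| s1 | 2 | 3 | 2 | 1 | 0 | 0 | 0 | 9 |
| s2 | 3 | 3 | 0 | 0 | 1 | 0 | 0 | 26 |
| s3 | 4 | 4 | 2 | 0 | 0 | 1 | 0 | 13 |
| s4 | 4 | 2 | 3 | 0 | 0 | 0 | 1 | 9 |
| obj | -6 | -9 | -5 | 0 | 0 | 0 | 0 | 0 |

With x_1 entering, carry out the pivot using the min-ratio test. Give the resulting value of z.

27/2

Ratio test on column x_1 — row 1: 9/2 = 9/2; row 2: 26/3 = 26/3; row 3: 13/4 = 13/4; row 4: 9/4 = 9/4. Minimum is 9/4 at row 4 (s4 leaves); pivot element 4.
Pivot on row 4; the obj-row RHS becomes 0 − (-6)·(9/4) = 27/2.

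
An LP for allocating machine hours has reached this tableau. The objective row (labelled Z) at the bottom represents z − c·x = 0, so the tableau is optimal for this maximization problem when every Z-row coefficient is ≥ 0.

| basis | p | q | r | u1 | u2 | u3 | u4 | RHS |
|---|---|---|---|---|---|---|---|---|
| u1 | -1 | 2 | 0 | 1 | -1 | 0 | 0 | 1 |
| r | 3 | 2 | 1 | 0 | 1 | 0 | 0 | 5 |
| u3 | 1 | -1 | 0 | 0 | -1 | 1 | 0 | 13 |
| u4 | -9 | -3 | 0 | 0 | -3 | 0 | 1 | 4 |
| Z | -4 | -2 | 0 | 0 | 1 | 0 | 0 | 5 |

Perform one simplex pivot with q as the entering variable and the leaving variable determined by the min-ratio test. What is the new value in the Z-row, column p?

Ratio test on column q — row 1: 1/2 = 1/2; row 2: 5/2 = 5/2; row 3: entry -1 ≤ 0; row 4: entry -3 ≤ 0. Minimum is 1/2 at row 1 (u1 leaves); pivot element 2.
Divide row 1 by 2; eliminate column q from the other rows.
Z-row update in column p: -4 − (-2)·(-1/2) = -5.

-5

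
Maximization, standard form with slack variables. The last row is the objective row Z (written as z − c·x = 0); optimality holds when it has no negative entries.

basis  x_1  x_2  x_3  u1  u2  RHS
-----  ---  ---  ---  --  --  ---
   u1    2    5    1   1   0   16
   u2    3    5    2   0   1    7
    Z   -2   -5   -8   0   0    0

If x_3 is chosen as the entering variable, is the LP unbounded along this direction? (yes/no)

Column x_3 has positive entries in row(s) 1, 2, so the ratio test bounds it — not unbounded.

no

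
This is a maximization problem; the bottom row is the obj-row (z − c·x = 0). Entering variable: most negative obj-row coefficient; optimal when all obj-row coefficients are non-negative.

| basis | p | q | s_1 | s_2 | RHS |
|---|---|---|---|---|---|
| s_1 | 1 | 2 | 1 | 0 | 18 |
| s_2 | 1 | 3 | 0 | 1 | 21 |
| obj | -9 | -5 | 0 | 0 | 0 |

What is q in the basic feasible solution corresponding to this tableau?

q is not in the basis, so in the current basic feasible solution q = 0.

0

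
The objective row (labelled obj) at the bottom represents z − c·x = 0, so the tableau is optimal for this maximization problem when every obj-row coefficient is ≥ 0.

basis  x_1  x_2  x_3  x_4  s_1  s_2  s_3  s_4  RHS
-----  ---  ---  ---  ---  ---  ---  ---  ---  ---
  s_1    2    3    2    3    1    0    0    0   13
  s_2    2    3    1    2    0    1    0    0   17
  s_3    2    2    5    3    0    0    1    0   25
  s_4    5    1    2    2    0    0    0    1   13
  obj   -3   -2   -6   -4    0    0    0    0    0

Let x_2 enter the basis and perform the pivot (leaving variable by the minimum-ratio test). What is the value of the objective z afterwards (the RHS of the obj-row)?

26/3

Ratio test on column x_2 — row 1: 13/3 = 13/3; row 2: 17/3 = 17/3; row 3: 25/2 = 25/2; row 4: 13/1 = 13. Minimum is 13/3 at row 1 (s_1 leaves); pivot element 3.
Pivot on row 1; the obj-row RHS becomes 0 − (-2)·(13/3) = 26/3.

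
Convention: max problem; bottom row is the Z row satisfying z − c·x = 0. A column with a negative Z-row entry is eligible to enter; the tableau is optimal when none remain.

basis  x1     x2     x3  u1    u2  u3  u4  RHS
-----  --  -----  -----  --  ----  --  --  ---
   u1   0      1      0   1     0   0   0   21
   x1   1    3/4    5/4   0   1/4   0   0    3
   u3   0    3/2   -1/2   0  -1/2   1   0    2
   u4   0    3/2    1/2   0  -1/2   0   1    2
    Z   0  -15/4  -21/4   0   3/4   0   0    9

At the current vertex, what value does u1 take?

u1 is basic (row 1); its value is the RHS of that row, 21.

21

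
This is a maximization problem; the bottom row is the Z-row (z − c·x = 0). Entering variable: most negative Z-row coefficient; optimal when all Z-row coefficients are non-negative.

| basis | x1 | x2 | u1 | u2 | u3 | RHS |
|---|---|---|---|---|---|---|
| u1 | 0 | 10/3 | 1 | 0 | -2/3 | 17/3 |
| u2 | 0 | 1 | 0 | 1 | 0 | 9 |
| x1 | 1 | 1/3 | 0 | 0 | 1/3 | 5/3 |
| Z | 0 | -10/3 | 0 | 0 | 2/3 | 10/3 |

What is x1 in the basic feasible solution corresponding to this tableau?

5/3

x1 is basic (row 3); its value is the RHS of that row, 5/3.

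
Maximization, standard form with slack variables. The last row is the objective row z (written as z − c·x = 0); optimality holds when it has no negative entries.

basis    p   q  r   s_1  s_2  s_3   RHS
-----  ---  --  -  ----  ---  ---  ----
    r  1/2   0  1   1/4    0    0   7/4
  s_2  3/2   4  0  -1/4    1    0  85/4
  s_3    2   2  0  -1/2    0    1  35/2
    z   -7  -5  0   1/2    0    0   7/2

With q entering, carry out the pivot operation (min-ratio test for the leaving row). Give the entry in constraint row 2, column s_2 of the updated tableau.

Ratio test on column q — row 1: entry 0 ≤ 0; row 2: (85/4)/4 = 85/16; row 3: (35/2)/2 = 35/4. Minimum is 85/16 at row 2 (s_2 leaves); pivot element 4.
Divide row 2 by 4; eliminate column q from the other rows.
In the new row 2, the s_2 entry is the old entry divided by the pivot: 1/4 = 1/4.

1/4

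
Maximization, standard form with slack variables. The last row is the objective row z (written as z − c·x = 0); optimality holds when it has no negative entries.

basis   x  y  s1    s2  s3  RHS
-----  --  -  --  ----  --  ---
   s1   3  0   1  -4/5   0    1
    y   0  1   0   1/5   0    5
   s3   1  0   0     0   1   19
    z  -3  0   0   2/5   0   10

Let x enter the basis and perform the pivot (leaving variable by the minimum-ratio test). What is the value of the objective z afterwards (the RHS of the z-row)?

11

Ratio test on column x — row 1: 1/3 = 1/3; row 2: entry 0 ≤ 0; row 3: 19/1 = 19. Minimum is 1/3 at row 1 (s1 leaves); pivot element 3.
Pivot on row 1; the z-row RHS becomes 10 − (-3)·(1/3) = 11.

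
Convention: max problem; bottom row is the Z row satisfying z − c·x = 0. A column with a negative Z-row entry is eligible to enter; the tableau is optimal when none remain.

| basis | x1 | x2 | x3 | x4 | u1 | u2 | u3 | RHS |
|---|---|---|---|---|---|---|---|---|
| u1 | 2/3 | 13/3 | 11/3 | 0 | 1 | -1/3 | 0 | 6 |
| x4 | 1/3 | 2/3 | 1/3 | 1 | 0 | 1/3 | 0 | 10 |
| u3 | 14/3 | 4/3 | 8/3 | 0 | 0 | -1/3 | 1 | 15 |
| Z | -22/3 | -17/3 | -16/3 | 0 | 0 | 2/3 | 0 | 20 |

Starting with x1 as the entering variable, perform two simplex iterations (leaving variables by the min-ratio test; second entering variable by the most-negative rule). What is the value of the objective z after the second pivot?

Ratio test on column x1 — row 1: 6/(2/3) = 9; row 2: 10/(1/3) = 30; row 3: 15/(14/3) = 45/14. Minimum is 45/14 at row 3 (u3 leaves); pivot element 14/3.
Pivot on row 3; the Z-row RHS becomes 20 − (-22/3)·(45/14) = 305/7.
Next entering variable (most negative Z-row entry -25/7): x2.
Ratio test on column x2 — row 1: (27/7)/(29/7) = 27/29; row 2: (125/14)/(4/7) = 125/8; row 3: (45/14)/(2/7) = 45/4. Minimum is 27/29 at row 1 (u1 leaves); pivot element 29/7.
After the second pivot the Z-row RHS is 305/7 − (-25/7)·(27/29) = 1360/29.

1360/29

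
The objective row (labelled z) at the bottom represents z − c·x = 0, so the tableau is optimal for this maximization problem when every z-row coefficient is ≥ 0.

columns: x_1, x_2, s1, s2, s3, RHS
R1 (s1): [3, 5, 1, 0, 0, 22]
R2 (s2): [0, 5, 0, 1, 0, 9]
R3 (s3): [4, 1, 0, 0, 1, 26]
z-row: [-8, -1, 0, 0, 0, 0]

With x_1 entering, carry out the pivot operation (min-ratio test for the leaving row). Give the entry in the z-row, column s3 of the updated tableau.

Ratio test on column x_1 — row 1: 22/3 = 22/3; row 2: entry 0 ≤ 0; row 3: 26/4 = 13/2. Minimum is 13/2 at row 3 (s3 leaves); pivot element 4.
Divide row 3 by 4; eliminate column x_1 from the other rows.
z-row update in column s3: 0 − (-8)·(1/4) = 2.

2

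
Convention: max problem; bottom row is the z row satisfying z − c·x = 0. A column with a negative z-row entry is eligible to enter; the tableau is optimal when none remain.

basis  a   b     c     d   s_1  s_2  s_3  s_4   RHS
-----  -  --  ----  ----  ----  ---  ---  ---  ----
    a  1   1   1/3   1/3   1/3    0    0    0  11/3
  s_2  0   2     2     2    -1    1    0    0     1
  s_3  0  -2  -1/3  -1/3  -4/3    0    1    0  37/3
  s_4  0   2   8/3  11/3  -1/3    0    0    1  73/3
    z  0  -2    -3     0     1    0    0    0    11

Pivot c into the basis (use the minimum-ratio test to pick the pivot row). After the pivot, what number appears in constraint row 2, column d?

1

Ratio test on column c — row 1: (11/3)/(1/3) = 11; row 2: 1/2 = 1/2; row 3: entry -1/3 ≤ 0; row 4: (73/3)/(8/3) = 73/8. Minimum is 1/2 at row 2 (s_2 leaves); pivot element 2.
Divide row 2 by 2; eliminate column c from the other rows.
In the new row 2, the d entry is the old entry divided by the pivot: 2/2 = 1.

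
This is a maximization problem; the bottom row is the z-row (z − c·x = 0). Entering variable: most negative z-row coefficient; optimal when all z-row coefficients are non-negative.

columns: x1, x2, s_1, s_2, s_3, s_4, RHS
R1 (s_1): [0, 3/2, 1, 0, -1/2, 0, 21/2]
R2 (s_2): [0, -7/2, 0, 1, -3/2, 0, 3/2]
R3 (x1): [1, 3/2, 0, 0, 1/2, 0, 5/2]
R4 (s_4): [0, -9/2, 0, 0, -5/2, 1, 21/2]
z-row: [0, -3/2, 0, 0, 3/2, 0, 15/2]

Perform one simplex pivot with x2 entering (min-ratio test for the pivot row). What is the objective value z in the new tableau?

Ratio test on column x2 — row 1: (21/2)/(3/2) = 7; row 2: entry -7/2 ≤ 0; row 3: (5/2)/(3/2) = 5/3; row 4: entry -9/2 ≤ 0. Minimum is 5/3 at row 3 (x1 leaves); pivot element 3/2.
Pivot on row 3; the z-row RHS becomes 15/2 − (-3/2)·(5/3) = 10.

10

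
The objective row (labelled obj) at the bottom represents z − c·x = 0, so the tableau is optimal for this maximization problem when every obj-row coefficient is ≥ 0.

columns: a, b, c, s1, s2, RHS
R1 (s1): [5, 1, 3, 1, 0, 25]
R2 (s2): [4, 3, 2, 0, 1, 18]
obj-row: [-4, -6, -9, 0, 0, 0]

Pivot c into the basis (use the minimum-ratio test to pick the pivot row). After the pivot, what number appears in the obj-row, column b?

Ratio test on column c — row 1: 25/3 = 25/3; row 2: 18/2 = 9. Minimum is 25/3 at row 1 (s1 leaves); pivot element 3.
Divide row 1 by 3; eliminate column c from the other rows.
obj-row update in column b: -6 − (-9)·(1/3) = -3.

-3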